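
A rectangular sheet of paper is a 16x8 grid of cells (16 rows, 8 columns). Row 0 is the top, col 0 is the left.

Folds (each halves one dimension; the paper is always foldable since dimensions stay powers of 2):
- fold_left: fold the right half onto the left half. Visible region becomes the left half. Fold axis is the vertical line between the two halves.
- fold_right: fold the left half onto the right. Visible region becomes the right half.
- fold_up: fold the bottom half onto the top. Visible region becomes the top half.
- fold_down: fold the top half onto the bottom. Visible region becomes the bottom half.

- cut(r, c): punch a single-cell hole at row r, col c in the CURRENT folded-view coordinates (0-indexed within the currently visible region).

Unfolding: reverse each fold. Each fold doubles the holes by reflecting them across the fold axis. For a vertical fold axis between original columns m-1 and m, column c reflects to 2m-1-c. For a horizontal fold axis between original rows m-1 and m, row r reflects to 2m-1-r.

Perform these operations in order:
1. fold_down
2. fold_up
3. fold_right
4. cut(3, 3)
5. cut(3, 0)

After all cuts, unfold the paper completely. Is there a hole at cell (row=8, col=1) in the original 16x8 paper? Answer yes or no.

Op 1 fold_down: fold axis h@8; visible region now rows[8,16) x cols[0,8) = 8x8
Op 2 fold_up: fold axis h@12; visible region now rows[8,12) x cols[0,8) = 4x8
Op 3 fold_right: fold axis v@4; visible region now rows[8,12) x cols[4,8) = 4x4
Op 4 cut(3, 3): punch at orig (11,7); cuts so far [(11, 7)]; region rows[8,12) x cols[4,8) = 4x4
Op 5 cut(3, 0): punch at orig (11,4); cuts so far [(11, 4), (11, 7)]; region rows[8,12) x cols[4,8) = 4x4
Unfold 1 (reflect across v@4): 4 holes -> [(11, 0), (11, 3), (11, 4), (11, 7)]
Unfold 2 (reflect across h@12): 8 holes -> [(11, 0), (11, 3), (11, 4), (11, 7), (12, 0), (12, 3), (12, 4), (12, 7)]
Unfold 3 (reflect across h@8): 16 holes -> [(3, 0), (3, 3), (3, 4), (3, 7), (4, 0), (4, 3), (4, 4), (4, 7), (11, 0), (11, 3), (11, 4), (11, 7), (12, 0), (12, 3), (12, 4), (12, 7)]
Holes: [(3, 0), (3, 3), (3, 4), (3, 7), (4, 0), (4, 3), (4, 4), (4, 7), (11, 0), (11, 3), (11, 4), (11, 7), (12, 0), (12, 3), (12, 4), (12, 7)]

Answer: no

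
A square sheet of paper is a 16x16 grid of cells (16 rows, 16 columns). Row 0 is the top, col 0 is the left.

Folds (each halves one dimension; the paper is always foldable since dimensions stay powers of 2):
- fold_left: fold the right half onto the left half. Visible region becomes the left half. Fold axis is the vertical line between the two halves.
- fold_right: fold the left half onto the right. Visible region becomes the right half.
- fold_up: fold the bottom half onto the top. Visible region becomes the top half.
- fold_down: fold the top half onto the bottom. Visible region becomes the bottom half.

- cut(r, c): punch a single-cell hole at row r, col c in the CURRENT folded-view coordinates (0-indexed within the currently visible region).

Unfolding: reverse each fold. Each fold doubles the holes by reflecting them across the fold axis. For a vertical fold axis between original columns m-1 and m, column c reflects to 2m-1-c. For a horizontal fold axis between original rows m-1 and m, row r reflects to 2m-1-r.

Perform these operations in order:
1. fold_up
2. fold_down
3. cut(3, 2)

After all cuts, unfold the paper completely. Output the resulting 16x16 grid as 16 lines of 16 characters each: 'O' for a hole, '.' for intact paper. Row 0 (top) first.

Answer: ..O.............
................
................
................
................
................
................
..O.............
..O.............
................
................
................
................
................
................
..O.............

Derivation:
Op 1 fold_up: fold axis h@8; visible region now rows[0,8) x cols[0,16) = 8x16
Op 2 fold_down: fold axis h@4; visible region now rows[4,8) x cols[0,16) = 4x16
Op 3 cut(3, 2): punch at orig (7,2); cuts so far [(7, 2)]; region rows[4,8) x cols[0,16) = 4x16
Unfold 1 (reflect across h@4): 2 holes -> [(0, 2), (7, 2)]
Unfold 2 (reflect across h@8): 4 holes -> [(0, 2), (7, 2), (8, 2), (15, 2)]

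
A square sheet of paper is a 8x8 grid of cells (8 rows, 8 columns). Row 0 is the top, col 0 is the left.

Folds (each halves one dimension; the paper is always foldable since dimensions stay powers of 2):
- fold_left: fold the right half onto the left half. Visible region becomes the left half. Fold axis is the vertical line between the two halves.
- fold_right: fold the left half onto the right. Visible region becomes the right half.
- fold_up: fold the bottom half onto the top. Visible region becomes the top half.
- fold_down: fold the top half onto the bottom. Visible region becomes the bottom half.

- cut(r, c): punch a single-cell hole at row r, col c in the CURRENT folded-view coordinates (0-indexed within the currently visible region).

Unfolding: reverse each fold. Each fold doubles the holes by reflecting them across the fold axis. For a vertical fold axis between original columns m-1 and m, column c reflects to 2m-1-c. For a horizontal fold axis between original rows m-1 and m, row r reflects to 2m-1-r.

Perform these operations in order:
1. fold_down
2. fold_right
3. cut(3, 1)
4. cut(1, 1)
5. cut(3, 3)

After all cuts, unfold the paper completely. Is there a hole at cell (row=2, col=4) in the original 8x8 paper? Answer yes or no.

Op 1 fold_down: fold axis h@4; visible region now rows[4,8) x cols[0,8) = 4x8
Op 2 fold_right: fold axis v@4; visible region now rows[4,8) x cols[4,8) = 4x4
Op 3 cut(3, 1): punch at orig (7,5); cuts so far [(7, 5)]; region rows[4,8) x cols[4,8) = 4x4
Op 4 cut(1, 1): punch at orig (5,5); cuts so far [(5, 5), (7, 5)]; region rows[4,8) x cols[4,8) = 4x4
Op 5 cut(3, 3): punch at orig (7,7); cuts so far [(5, 5), (7, 5), (7, 7)]; region rows[4,8) x cols[4,8) = 4x4
Unfold 1 (reflect across v@4): 6 holes -> [(5, 2), (5, 5), (7, 0), (7, 2), (7, 5), (7, 7)]
Unfold 2 (reflect across h@4): 12 holes -> [(0, 0), (0, 2), (0, 5), (0, 7), (2, 2), (2, 5), (5, 2), (5, 5), (7, 0), (7, 2), (7, 5), (7, 7)]
Holes: [(0, 0), (0, 2), (0, 5), (0, 7), (2, 2), (2, 5), (5, 2), (5, 5), (7, 0), (7, 2), (7, 5), (7, 7)]

Answer: no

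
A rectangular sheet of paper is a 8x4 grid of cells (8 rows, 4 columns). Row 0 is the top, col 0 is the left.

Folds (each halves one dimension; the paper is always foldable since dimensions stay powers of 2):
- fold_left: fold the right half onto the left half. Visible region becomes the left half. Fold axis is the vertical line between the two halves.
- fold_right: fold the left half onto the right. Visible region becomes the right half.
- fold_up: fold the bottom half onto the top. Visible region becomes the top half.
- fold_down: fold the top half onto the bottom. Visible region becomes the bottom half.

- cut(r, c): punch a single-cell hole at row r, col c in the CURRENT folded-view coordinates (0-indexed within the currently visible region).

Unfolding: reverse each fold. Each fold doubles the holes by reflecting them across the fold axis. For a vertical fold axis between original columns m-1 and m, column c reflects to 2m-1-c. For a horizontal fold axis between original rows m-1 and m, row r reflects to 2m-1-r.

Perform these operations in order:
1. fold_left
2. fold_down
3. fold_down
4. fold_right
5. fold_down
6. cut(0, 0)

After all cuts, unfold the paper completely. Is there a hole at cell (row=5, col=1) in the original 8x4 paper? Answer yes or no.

Answer: yes

Derivation:
Op 1 fold_left: fold axis v@2; visible region now rows[0,8) x cols[0,2) = 8x2
Op 2 fold_down: fold axis h@4; visible region now rows[4,8) x cols[0,2) = 4x2
Op 3 fold_down: fold axis h@6; visible region now rows[6,8) x cols[0,2) = 2x2
Op 4 fold_right: fold axis v@1; visible region now rows[6,8) x cols[1,2) = 2x1
Op 5 fold_down: fold axis h@7; visible region now rows[7,8) x cols[1,2) = 1x1
Op 6 cut(0, 0): punch at orig (7,1); cuts so far [(7, 1)]; region rows[7,8) x cols[1,2) = 1x1
Unfold 1 (reflect across h@7): 2 holes -> [(6, 1), (7, 1)]
Unfold 2 (reflect across v@1): 4 holes -> [(6, 0), (6, 1), (7, 0), (7, 1)]
Unfold 3 (reflect across h@6): 8 holes -> [(4, 0), (4, 1), (5, 0), (5, 1), (6, 0), (6, 1), (7, 0), (7, 1)]
Unfold 4 (reflect across h@4): 16 holes -> [(0, 0), (0, 1), (1, 0), (1, 1), (2, 0), (2, 1), (3, 0), (3, 1), (4, 0), (4, 1), (5, 0), (5, 1), (6, 0), (6, 1), (7, 0), (7, 1)]
Unfold 5 (reflect across v@2): 32 holes -> [(0, 0), (0, 1), (0, 2), (0, 3), (1, 0), (1, 1), (1, 2), (1, 3), (2, 0), (2, 1), (2, 2), (2, 3), (3, 0), (3, 1), (3, 2), (3, 3), (4, 0), (4, 1), (4, 2), (4, 3), (5, 0), (5, 1), (5, 2), (5, 3), (6, 0), (6, 1), (6, 2), (6, 3), (7, 0), (7, 1), (7, 2), (7, 3)]
Holes: [(0, 0), (0, 1), (0, 2), (0, 3), (1, 0), (1, 1), (1, 2), (1, 3), (2, 0), (2, 1), (2, 2), (2, 3), (3, 0), (3, 1), (3, 2), (3, 3), (4, 0), (4, 1), (4, 2), (4, 3), (5, 0), (5, 1), (5, 2), (5, 3), (6, 0), (6, 1), (6, 2), (6, 3), (7, 0), (7, 1), (7, 2), (7, 3)]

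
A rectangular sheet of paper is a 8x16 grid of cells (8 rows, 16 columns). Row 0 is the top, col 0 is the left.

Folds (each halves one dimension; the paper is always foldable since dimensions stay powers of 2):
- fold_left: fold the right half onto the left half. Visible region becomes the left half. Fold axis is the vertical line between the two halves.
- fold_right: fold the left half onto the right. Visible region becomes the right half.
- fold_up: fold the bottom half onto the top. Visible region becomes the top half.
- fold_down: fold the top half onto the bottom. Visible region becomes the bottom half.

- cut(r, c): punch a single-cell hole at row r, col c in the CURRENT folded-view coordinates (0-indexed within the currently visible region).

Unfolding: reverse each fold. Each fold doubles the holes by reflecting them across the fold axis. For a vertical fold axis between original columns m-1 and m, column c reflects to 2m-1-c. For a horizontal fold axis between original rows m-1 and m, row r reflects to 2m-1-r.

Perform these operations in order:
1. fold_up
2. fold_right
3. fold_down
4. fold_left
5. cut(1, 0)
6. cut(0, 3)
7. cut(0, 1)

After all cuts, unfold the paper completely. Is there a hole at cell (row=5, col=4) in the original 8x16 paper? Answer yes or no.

Answer: yes

Derivation:
Op 1 fold_up: fold axis h@4; visible region now rows[0,4) x cols[0,16) = 4x16
Op 2 fold_right: fold axis v@8; visible region now rows[0,4) x cols[8,16) = 4x8
Op 3 fold_down: fold axis h@2; visible region now rows[2,4) x cols[8,16) = 2x8
Op 4 fold_left: fold axis v@12; visible region now rows[2,4) x cols[8,12) = 2x4
Op 5 cut(1, 0): punch at orig (3,8); cuts so far [(3, 8)]; region rows[2,4) x cols[8,12) = 2x4
Op 6 cut(0, 3): punch at orig (2,11); cuts so far [(2, 11), (3, 8)]; region rows[2,4) x cols[8,12) = 2x4
Op 7 cut(0, 1): punch at orig (2,9); cuts so far [(2, 9), (2, 11), (3, 8)]; region rows[2,4) x cols[8,12) = 2x4
Unfold 1 (reflect across v@12): 6 holes -> [(2, 9), (2, 11), (2, 12), (2, 14), (3, 8), (3, 15)]
Unfold 2 (reflect across h@2): 12 holes -> [(0, 8), (0, 15), (1, 9), (1, 11), (1, 12), (1, 14), (2, 9), (2, 11), (2, 12), (2, 14), (3, 8), (3, 15)]
Unfold 3 (reflect across v@8): 24 holes -> [(0, 0), (0, 7), (0, 8), (0, 15), (1, 1), (1, 3), (1, 4), (1, 6), (1, 9), (1, 11), (1, 12), (1, 14), (2, 1), (2, 3), (2, 4), (2, 6), (2, 9), (2, 11), (2, 12), (2, 14), (3, 0), (3, 7), (3, 8), (3, 15)]
Unfold 4 (reflect across h@4): 48 holes -> [(0, 0), (0, 7), (0, 8), (0, 15), (1, 1), (1, 3), (1, 4), (1, 6), (1, 9), (1, 11), (1, 12), (1, 14), (2, 1), (2, 3), (2, 4), (2, 6), (2, 9), (2, 11), (2, 12), (2, 14), (3, 0), (3, 7), (3, 8), (3, 15), (4, 0), (4, 7), (4, 8), (4, 15), (5, 1), (5, 3), (5, 4), (5, 6), (5, 9), (5, 11), (5, 12), (5, 14), (6, 1), (6, 3), (6, 4), (6, 6), (6, 9), (6, 11), (6, 12), (6, 14), (7, 0), (7, 7), (7, 8), (7, 15)]
Holes: [(0, 0), (0, 7), (0, 8), (0, 15), (1, 1), (1, 3), (1, 4), (1, 6), (1, 9), (1, 11), (1, 12), (1, 14), (2, 1), (2, 3), (2, 4), (2, 6), (2, 9), (2, 11), (2, 12), (2, 14), (3, 0), (3, 7), (3, 8), (3, 15), (4, 0), (4, 7), (4, 8), (4, 15), (5, 1), (5, 3), (5, 4), (5, 6), (5, 9), (5, 11), (5, 12), (5, 14), (6, 1), (6, 3), (6, 4), (6, 6), (6, 9), (6, 11), (6, 12), (6, 14), (7, 0), (7, 7), (7, 8), (7, 15)]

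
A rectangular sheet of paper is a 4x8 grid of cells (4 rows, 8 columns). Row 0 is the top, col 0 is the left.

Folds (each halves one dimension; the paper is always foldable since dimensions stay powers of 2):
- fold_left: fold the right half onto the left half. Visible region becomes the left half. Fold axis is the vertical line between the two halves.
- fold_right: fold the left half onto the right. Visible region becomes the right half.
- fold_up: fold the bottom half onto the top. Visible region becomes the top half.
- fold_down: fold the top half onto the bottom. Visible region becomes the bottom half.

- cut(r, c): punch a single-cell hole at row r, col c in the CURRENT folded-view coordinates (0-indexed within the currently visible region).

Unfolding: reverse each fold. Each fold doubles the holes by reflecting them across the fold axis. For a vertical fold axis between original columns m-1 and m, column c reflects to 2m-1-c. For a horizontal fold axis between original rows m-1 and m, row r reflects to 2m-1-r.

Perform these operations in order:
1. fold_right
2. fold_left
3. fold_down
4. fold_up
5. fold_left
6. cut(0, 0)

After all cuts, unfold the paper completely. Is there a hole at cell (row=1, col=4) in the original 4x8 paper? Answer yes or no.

Answer: yes

Derivation:
Op 1 fold_right: fold axis v@4; visible region now rows[0,4) x cols[4,8) = 4x4
Op 2 fold_left: fold axis v@6; visible region now rows[0,4) x cols[4,6) = 4x2
Op 3 fold_down: fold axis h@2; visible region now rows[2,4) x cols[4,6) = 2x2
Op 4 fold_up: fold axis h@3; visible region now rows[2,3) x cols[4,6) = 1x2
Op 5 fold_left: fold axis v@5; visible region now rows[2,3) x cols[4,5) = 1x1
Op 6 cut(0, 0): punch at orig (2,4); cuts so far [(2, 4)]; region rows[2,3) x cols[4,5) = 1x1
Unfold 1 (reflect across v@5): 2 holes -> [(2, 4), (2, 5)]
Unfold 2 (reflect across h@3): 4 holes -> [(2, 4), (2, 5), (3, 4), (3, 5)]
Unfold 3 (reflect across h@2): 8 holes -> [(0, 4), (0, 5), (1, 4), (1, 5), (2, 4), (2, 5), (3, 4), (3, 5)]
Unfold 4 (reflect across v@6): 16 holes -> [(0, 4), (0, 5), (0, 6), (0, 7), (1, 4), (1, 5), (1, 6), (1, 7), (2, 4), (2, 5), (2, 6), (2, 7), (3, 4), (3, 5), (3, 6), (3, 7)]
Unfold 5 (reflect across v@4): 32 holes -> [(0, 0), (0, 1), (0, 2), (0, 3), (0, 4), (0, 5), (0, 6), (0, 7), (1, 0), (1, 1), (1, 2), (1, 3), (1, 4), (1, 5), (1, 6), (1, 7), (2, 0), (2, 1), (2, 2), (2, 3), (2, 4), (2, 5), (2, 6), (2, 7), (3, 0), (3, 1), (3, 2), (3, 3), (3, 4), (3, 5), (3, 6), (3, 7)]
Holes: [(0, 0), (0, 1), (0, 2), (0, 3), (0, 4), (0, 5), (0, 6), (0, 7), (1, 0), (1, 1), (1, 2), (1, 3), (1, 4), (1, 5), (1, 6), (1, 7), (2, 0), (2, 1), (2, 2), (2, 3), (2, 4), (2, 5), (2, 6), (2, 7), (3, 0), (3, 1), (3, 2), (3, 3), (3, 4), (3, 5), (3, 6), (3, 7)]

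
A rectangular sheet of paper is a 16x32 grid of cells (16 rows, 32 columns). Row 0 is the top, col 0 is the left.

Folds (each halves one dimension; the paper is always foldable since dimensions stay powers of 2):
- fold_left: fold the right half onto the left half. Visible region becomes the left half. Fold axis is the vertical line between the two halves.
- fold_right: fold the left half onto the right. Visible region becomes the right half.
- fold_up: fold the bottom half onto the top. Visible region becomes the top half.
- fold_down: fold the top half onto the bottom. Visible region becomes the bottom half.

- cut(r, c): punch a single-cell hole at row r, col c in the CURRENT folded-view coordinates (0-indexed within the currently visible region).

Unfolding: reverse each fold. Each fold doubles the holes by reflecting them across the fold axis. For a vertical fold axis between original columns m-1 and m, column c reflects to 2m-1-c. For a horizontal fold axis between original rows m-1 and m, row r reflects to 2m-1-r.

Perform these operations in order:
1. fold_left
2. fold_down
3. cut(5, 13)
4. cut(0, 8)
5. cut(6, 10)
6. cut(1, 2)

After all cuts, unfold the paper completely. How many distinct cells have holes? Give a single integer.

Op 1 fold_left: fold axis v@16; visible region now rows[0,16) x cols[0,16) = 16x16
Op 2 fold_down: fold axis h@8; visible region now rows[8,16) x cols[0,16) = 8x16
Op 3 cut(5, 13): punch at orig (13,13); cuts so far [(13, 13)]; region rows[8,16) x cols[0,16) = 8x16
Op 4 cut(0, 8): punch at orig (8,8); cuts so far [(8, 8), (13, 13)]; region rows[8,16) x cols[0,16) = 8x16
Op 5 cut(6, 10): punch at orig (14,10); cuts so far [(8, 8), (13, 13), (14, 10)]; region rows[8,16) x cols[0,16) = 8x16
Op 6 cut(1, 2): punch at orig (9,2); cuts so far [(8, 8), (9, 2), (13, 13), (14, 10)]; region rows[8,16) x cols[0,16) = 8x16
Unfold 1 (reflect across h@8): 8 holes -> [(1, 10), (2, 13), (6, 2), (7, 8), (8, 8), (9, 2), (13, 13), (14, 10)]
Unfold 2 (reflect across v@16): 16 holes -> [(1, 10), (1, 21), (2, 13), (2, 18), (6, 2), (6, 29), (7, 8), (7, 23), (8, 8), (8, 23), (9, 2), (9, 29), (13, 13), (13, 18), (14, 10), (14, 21)]

Answer: 16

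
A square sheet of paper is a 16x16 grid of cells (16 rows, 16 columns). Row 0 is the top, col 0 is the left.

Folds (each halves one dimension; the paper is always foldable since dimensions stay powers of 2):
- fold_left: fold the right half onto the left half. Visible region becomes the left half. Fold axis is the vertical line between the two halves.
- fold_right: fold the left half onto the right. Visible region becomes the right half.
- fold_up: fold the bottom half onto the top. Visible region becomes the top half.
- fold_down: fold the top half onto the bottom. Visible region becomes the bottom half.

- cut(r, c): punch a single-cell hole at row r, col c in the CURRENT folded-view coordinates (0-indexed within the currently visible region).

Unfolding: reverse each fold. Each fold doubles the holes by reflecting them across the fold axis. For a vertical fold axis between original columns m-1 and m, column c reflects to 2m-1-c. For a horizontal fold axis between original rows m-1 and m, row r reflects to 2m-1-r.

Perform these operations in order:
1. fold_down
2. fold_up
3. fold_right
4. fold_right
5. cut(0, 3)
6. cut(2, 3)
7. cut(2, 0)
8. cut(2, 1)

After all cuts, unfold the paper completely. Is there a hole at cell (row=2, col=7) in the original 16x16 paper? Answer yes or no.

Answer: yes

Derivation:
Op 1 fold_down: fold axis h@8; visible region now rows[8,16) x cols[0,16) = 8x16
Op 2 fold_up: fold axis h@12; visible region now rows[8,12) x cols[0,16) = 4x16
Op 3 fold_right: fold axis v@8; visible region now rows[8,12) x cols[8,16) = 4x8
Op 4 fold_right: fold axis v@12; visible region now rows[8,12) x cols[12,16) = 4x4
Op 5 cut(0, 3): punch at orig (8,15); cuts so far [(8, 15)]; region rows[8,12) x cols[12,16) = 4x4
Op 6 cut(2, 3): punch at orig (10,15); cuts so far [(8, 15), (10, 15)]; region rows[8,12) x cols[12,16) = 4x4
Op 7 cut(2, 0): punch at orig (10,12); cuts so far [(8, 15), (10, 12), (10, 15)]; region rows[8,12) x cols[12,16) = 4x4
Op 8 cut(2, 1): punch at orig (10,13); cuts so far [(8, 15), (10, 12), (10, 13), (10, 15)]; region rows[8,12) x cols[12,16) = 4x4
Unfold 1 (reflect across v@12): 8 holes -> [(8, 8), (8, 15), (10, 8), (10, 10), (10, 11), (10, 12), (10, 13), (10, 15)]
Unfold 2 (reflect across v@8): 16 holes -> [(8, 0), (8, 7), (8, 8), (8, 15), (10, 0), (10, 2), (10, 3), (10, 4), (10, 5), (10, 7), (10, 8), (10, 10), (10, 11), (10, 12), (10, 13), (10, 15)]
Unfold 3 (reflect across h@12): 32 holes -> [(8, 0), (8, 7), (8, 8), (8, 15), (10, 0), (10, 2), (10, 3), (10, 4), (10, 5), (10, 7), (10, 8), (10, 10), (10, 11), (10, 12), (10, 13), (10, 15), (13, 0), (13, 2), (13, 3), (13, 4), (13, 5), (13, 7), (13, 8), (13, 10), (13, 11), (13, 12), (13, 13), (13, 15), (15, 0), (15, 7), (15, 8), (15, 15)]
Unfold 4 (reflect across h@8): 64 holes -> [(0, 0), (0, 7), (0, 8), (0, 15), (2, 0), (2, 2), (2, 3), (2, 4), (2, 5), (2, 7), (2, 8), (2, 10), (2, 11), (2, 12), (2, 13), (2, 15), (5, 0), (5, 2), (5, 3), (5, 4), (5, 5), (5, 7), (5, 8), (5, 10), (5, 11), (5, 12), (5, 13), (5, 15), (7, 0), (7, 7), (7, 8), (7, 15), (8, 0), (8, 7), (8, 8), (8, 15), (10, 0), (10, 2), (10, 3), (10, 4), (10, 5), (10, 7), (10, 8), (10, 10), (10, 11), (10, 12), (10, 13), (10, 15), (13, 0), (13, 2), (13, 3), (13, 4), (13, 5), (13, 7), (13, 8), (13, 10), (13, 11), (13, 12), (13, 13), (13, 15), (15, 0), (15, 7), (15, 8), (15, 15)]
Holes: [(0, 0), (0, 7), (0, 8), (0, 15), (2, 0), (2, 2), (2, 3), (2, 4), (2, 5), (2, 7), (2, 8), (2, 10), (2, 11), (2, 12), (2, 13), (2, 15), (5, 0), (5, 2), (5, 3), (5, 4), (5, 5), (5, 7), (5, 8), (5, 10), (5, 11), (5, 12), (5, 13), (5, 15), (7, 0), (7, 7), (7, 8), (7, 15), (8, 0), (8, 7), (8, 8), (8, 15), (10, 0), (10, 2), (10, 3), (10, 4), (10, 5), (10, 7), (10, 8), (10, 10), (10, 11), (10, 12), (10, 13), (10, 15), (13, 0), (13, 2), (13, 3), (13, 4), (13, 5), (13, 7), (13, 8), (13, 10), (13, 11), (13, 12), (13, 13), (13, 15), (15, 0), (15, 7), (15, 8), (15, 15)]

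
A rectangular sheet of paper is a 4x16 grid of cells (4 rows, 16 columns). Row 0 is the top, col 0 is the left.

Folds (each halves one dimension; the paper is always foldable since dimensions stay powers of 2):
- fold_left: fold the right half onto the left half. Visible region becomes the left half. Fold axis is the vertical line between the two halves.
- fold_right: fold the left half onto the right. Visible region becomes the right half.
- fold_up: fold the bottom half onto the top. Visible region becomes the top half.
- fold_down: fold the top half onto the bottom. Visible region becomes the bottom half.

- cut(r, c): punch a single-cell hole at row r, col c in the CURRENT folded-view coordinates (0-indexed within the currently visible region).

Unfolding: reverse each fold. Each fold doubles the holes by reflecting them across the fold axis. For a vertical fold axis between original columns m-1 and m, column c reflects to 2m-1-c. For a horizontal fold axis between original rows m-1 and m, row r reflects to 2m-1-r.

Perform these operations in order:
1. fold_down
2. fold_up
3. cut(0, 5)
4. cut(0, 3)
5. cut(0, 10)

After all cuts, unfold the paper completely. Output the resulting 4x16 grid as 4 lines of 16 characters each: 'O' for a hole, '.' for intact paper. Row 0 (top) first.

Answer: ...O.O....O.....
...O.O....O.....
...O.O....O.....
...O.O....O.....

Derivation:
Op 1 fold_down: fold axis h@2; visible region now rows[2,4) x cols[0,16) = 2x16
Op 2 fold_up: fold axis h@3; visible region now rows[2,3) x cols[0,16) = 1x16
Op 3 cut(0, 5): punch at orig (2,5); cuts so far [(2, 5)]; region rows[2,3) x cols[0,16) = 1x16
Op 4 cut(0, 3): punch at orig (2,3); cuts so far [(2, 3), (2, 5)]; region rows[2,3) x cols[0,16) = 1x16
Op 5 cut(0, 10): punch at orig (2,10); cuts so far [(2, 3), (2, 5), (2, 10)]; region rows[2,3) x cols[0,16) = 1x16
Unfold 1 (reflect across h@3): 6 holes -> [(2, 3), (2, 5), (2, 10), (3, 3), (3, 5), (3, 10)]
Unfold 2 (reflect across h@2): 12 holes -> [(0, 3), (0, 5), (0, 10), (1, 3), (1, 5), (1, 10), (2, 3), (2, 5), (2, 10), (3, 3), (3, 5), (3, 10)]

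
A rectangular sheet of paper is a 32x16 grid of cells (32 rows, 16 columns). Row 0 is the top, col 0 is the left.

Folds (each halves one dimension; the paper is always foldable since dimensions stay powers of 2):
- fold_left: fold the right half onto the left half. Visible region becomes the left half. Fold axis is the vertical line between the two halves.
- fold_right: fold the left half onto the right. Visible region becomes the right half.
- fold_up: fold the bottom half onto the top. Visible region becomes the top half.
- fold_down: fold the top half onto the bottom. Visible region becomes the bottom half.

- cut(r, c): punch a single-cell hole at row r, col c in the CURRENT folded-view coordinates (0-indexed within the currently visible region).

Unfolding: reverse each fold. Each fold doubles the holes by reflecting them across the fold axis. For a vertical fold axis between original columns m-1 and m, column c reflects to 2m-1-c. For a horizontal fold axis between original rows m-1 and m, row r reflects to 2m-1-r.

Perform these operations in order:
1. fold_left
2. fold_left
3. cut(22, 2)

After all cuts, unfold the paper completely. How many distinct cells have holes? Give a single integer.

Op 1 fold_left: fold axis v@8; visible region now rows[0,32) x cols[0,8) = 32x8
Op 2 fold_left: fold axis v@4; visible region now rows[0,32) x cols[0,4) = 32x4
Op 3 cut(22, 2): punch at orig (22,2); cuts so far [(22, 2)]; region rows[0,32) x cols[0,4) = 32x4
Unfold 1 (reflect across v@4): 2 holes -> [(22, 2), (22, 5)]
Unfold 2 (reflect across v@8): 4 holes -> [(22, 2), (22, 5), (22, 10), (22, 13)]

Answer: 4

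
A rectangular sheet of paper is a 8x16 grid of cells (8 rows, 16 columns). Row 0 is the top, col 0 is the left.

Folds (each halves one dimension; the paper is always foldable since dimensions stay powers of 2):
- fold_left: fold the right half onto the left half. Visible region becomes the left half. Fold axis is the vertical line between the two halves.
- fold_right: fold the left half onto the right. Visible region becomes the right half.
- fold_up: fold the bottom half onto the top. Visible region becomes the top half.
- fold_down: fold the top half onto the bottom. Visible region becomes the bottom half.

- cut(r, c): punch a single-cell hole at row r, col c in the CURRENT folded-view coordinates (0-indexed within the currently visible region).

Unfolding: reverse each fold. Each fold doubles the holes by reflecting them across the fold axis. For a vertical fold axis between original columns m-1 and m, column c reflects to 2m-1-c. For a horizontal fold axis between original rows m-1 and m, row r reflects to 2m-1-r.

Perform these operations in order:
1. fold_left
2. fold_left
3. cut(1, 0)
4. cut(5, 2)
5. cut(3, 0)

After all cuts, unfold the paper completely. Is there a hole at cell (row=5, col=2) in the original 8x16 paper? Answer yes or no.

Op 1 fold_left: fold axis v@8; visible region now rows[0,8) x cols[0,8) = 8x8
Op 2 fold_left: fold axis v@4; visible region now rows[0,8) x cols[0,4) = 8x4
Op 3 cut(1, 0): punch at orig (1,0); cuts so far [(1, 0)]; region rows[0,8) x cols[0,4) = 8x4
Op 4 cut(5, 2): punch at orig (5,2); cuts so far [(1, 0), (5, 2)]; region rows[0,8) x cols[0,4) = 8x4
Op 5 cut(3, 0): punch at orig (3,0); cuts so far [(1, 0), (3, 0), (5, 2)]; region rows[0,8) x cols[0,4) = 8x4
Unfold 1 (reflect across v@4): 6 holes -> [(1, 0), (1, 7), (3, 0), (3, 7), (5, 2), (5, 5)]
Unfold 2 (reflect across v@8): 12 holes -> [(1, 0), (1, 7), (1, 8), (1, 15), (3, 0), (3, 7), (3, 8), (3, 15), (5, 2), (5, 5), (5, 10), (5, 13)]
Holes: [(1, 0), (1, 7), (1, 8), (1, 15), (3, 0), (3, 7), (3, 8), (3, 15), (5, 2), (5, 5), (5, 10), (5, 13)]

Answer: yes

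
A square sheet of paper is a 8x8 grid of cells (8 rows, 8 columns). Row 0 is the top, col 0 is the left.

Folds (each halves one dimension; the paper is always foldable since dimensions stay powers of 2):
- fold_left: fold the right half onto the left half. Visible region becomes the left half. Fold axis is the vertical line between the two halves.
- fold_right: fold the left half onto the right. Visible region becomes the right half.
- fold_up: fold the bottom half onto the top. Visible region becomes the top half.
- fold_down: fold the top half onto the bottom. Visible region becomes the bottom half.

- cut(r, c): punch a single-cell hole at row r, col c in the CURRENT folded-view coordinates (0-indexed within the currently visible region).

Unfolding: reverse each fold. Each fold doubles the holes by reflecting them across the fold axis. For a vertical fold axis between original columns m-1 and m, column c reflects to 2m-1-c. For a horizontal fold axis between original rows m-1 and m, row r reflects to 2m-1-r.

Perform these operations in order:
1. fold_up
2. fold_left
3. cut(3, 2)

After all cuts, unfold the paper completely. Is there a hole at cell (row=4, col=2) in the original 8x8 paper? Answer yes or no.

Answer: yes

Derivation:
Op 1 fold_up: fold axis h@4; visible region now rows[0,4) x cols[0,8) = 4x8
Op 2 fold_left: fold axis v@4; visible region now rows[0,4) x cols[0,4) = 4x4
Op 3 cut(3, 2): punch at orig (3,2); cuts so far [(3, 2)]; region rows[0,4) x cols[0,4) = 4x4
Unfold 1 (reflect across v@4): 2 holes -> [(3, 2), (3, 5)]
Unfold 2 (reflect across h@4): 4 holes -> [(3, 2), (3, 5), (4, 2), (4, 5)]
Holes: [(3, 2), (3, 5), (4, 2), (4, 5)]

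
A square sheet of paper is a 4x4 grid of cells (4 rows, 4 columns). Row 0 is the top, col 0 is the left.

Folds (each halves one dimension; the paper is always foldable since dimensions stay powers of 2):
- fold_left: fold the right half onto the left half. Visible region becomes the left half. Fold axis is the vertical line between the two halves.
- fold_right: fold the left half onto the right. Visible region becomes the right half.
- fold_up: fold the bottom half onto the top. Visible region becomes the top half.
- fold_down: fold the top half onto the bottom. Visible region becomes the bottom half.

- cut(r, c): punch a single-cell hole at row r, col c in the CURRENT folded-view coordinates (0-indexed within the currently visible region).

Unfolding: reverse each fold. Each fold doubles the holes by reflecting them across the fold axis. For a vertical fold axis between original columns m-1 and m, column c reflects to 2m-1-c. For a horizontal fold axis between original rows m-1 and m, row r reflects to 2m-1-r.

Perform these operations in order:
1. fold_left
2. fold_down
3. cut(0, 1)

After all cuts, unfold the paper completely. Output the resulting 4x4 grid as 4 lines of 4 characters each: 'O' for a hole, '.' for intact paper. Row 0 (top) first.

Op 1 fold_left: fold axis v@2; visible region now rows[0,4) x cols[0,2) = 4x2
Op 2 fold_down: fold axis h@2; visible region now rows[2,4) x cols[0,2) = 2x2
Op 3 cut(0, 1): punch at orig (2,1); cuts so far [(2, 1)]; region rows[2,4) x cols[0,2) = 2x2
Unfold 1 (reflect across h@2): 2 holes -> [(1, 1), (2, 1)]
Unfold 2 (reflect across v@2): 4 holes -> [(1, 1), (1, 2), (2, 1), (2, 2)]

Answer: ....
.OO.
.OO.
....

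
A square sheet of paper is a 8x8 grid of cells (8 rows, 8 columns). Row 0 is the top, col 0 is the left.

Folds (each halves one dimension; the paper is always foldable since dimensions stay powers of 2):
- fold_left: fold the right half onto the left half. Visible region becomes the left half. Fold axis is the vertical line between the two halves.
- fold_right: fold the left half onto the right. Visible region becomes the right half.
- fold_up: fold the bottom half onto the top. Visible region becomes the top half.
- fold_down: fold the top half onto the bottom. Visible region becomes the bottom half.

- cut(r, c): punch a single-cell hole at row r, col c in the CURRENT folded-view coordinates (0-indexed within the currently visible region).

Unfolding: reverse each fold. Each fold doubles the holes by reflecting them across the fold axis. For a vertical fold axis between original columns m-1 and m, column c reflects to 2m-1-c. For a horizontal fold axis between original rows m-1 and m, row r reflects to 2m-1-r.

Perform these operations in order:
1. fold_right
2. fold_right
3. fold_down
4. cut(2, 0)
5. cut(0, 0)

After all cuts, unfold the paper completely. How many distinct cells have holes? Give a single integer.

Op 1 fold_right: fold axis v@4; visible region now rows[0,8) x cols[4,8) = 8x4
Op 2 fold_right: fold axis v@6; visible region now rows[0,8) x cols[6,8) = 8x2
Op 3 fold_down: fold axis h@4; visible region now rows[4,8) x cols[6,8) = 4x2
Op 4 cut(2, 0): punch at orig (6,6); cuts so far [(6, 6)]; region rows[4,8) x cols[6,8) = 4x2
Op 5 cut(0, 0): punch at orig (4,6); cuts so far [(4, 6), (6, 6)]; region rows[4,8) x cols[6,8) = 4x2
Unfold 1 (reflect across h@4): 4 holes -> [(1, 6), (3, 6), (4, 6), (6, 6)]
Unfold 2 (reflect across v@6): 8 holes -> [(1, 5), (1, 6), (3, 5), (3, 6), (4, 5), (4, 6), (6, 5), (6, 6)]
Unfold 3 (reflect across v@4): 16 holes -> [(1, 1), (1, 2), (1, 5), (1, 6), (3, 1), (3, 2), (3, 5), (3, 6), (4, 1), (4, 2), (4, 5), (4, 6), (6, 1), (6, 2), (6, 5), (6, 6)]

Answer: 16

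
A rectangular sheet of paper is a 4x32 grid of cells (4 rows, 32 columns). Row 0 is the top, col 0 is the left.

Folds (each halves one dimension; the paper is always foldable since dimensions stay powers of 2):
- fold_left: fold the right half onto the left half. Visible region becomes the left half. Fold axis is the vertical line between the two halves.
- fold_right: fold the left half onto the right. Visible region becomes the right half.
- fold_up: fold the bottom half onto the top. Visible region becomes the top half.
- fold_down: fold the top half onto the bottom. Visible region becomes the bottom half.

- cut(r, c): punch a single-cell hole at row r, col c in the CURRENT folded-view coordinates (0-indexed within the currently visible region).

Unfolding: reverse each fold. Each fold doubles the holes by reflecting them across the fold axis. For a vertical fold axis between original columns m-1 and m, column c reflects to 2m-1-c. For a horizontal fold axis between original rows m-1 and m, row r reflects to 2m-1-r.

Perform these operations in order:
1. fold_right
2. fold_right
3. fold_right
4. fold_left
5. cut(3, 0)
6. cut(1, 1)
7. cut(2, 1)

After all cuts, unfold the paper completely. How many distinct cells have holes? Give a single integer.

Op 1 fold_right: fold axis v@16; visible region now rows[0,4) x cols[16,32) = 4x16
Op 2 fold_right: fold axis v@24; visible region now rows[0,4) x cols[24,32) = 4x8
Op 3 fold_right: fold axis v@28; visible region now rows[0,4) x cols[28,32) = 4x4
Op 4 fold_left: fold axis v@30; visible region now rows[0,4) x cols[28,30) = 4x2
Op 5 cut(3, 0): punch at orig (3,28); cuts so far [(3, 28)]; region rows[0,4) x cols[28,30) = 4x2
Op 6 cut(1, 1): punch at orig (1,29); cuts so far [(1, 29), (3, 28)]; region rows[0,4) x cols[28,30) = 4x2
Op 7 cut(2, 1): punch at orig (2,29); cuts so far [(1, 29), (2, 29), (3, 28)]; region rows[0,4) x cols[28,30) = 4x2
Unfold 1 (reflect across v@30): 6 holes -> [(1, 29), (1, 30), (2, 29), (2, 30), (3, 28), (3, 31)]
Unfold 2 (reflect across v@28): 12 holes -> [(1, 25), (1, 26), (1, 29), (1, 30), (2, 25), (2, 26), (2, 29), (2, 30), (3, 24), (3, 27), (3, 28), (3, 31)]
Unfold 3 (reflect across v@24): 24 holes -> [(1, 17), (1, 18), (1, 21), (1, 22), (1, 25), (1, 26), (1, 29), (1, 30), (2, 17), (2, 18), (2, 21), (2, 22), (2, 25), (2, 26), (2, 29), (2, 30), (3, 16), (3, 19), (3, 20), (3, 23), (3, 24), (3, 27), (3, 28), (3, 31)]
Unfold 4 (reflect across v@16): 48 holes -> [(1, 1), (1, 2), (1, 5), (1, 6), (1, 9), (1, 10), (1, 13), (1, 14), (1, 17), (1, 18), (1, 21), (1, 22), (1, 25), (1, 26), (1, 29), (1, 30), (2, 1), (2, 2), (2, 5), (2, 6), (2, 9), (2, 10), (2, 13), (2, 14), (2, 17), (2, 18), (2, 21), (2, 22), (2, 25), (2, 26), (2, 29), (2, 30), (3, 0), (3, 3), (3, 4), (3, 7), (3, 8), (3, 11), (3, 12), (3, 15), (3, 16), (3, 19), (3, 20), (3, 23), (3, 24), (3, 27), (3, 28), (3, 31)]

Answer: 48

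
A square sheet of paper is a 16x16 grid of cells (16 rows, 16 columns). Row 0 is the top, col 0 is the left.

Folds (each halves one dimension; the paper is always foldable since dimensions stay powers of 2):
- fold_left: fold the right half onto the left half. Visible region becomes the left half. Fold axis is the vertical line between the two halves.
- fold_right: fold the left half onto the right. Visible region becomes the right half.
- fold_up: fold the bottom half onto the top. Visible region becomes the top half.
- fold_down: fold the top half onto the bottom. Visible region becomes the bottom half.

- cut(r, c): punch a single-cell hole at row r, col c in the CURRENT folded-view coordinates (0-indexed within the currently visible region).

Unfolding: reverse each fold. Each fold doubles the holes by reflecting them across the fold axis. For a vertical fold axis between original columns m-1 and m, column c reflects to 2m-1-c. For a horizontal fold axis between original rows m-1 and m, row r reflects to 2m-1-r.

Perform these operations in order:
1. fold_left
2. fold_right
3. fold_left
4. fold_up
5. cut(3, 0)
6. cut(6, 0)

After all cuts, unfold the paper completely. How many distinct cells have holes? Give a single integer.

Answer: 32

Derivation:
Op 1 fold_left: fold axis v@8; visible region now rows[0,16) x cols[0,8) = 16x8
Op 2 fold_right: fold axis v@4; visible region now rows[0,16) x cols[4,8) = 16x4
Op 3 fold_left: fold axis v@6; visible region now rows[0,16) x cols[4,6) = 16x2
Op 4 fold_up: fold axis h@8; visible region now rows[0,8) x cols[4,6) = 8x2
Op 5 cut(3, 0): punch at orig (3,4); cuts so far [(3, 4)]; region rows[0,8) x cols[4,6) = 8x2
Op 6 cut(6, 0): punch at orig (6,4); cuts so far [(3, 4), (6, 4)]; region rows[0,8) x cols[4,6) = 8x2
Unfold 1 (reflect across h@8): 4 holes -> [(3, 4), (6, 4), (9, 4), (12, 4)]
Unfold 2 (reflect across v@6): 8 holes -> [(3, 4), (3, 7), (6, 4), (6, 7), (9, 4), (9, 7), (12, 4), (12, 7)]
Unfold 3 (reflect across v@4): 16 holes -> [(3, 0), (3, 3), (3, 4), (3, 7), (6, 0), (6, 3), (6, 4), (6, 7), (9, 0), (9, 3), (9, 4), (9, 7), (12, 0), (12, 3), (12, 4), (12, 7)]
Unfold 4 (reflect across v@8): 32 holes -> [(3, 0), (3, 3), (3, 4), (3, 7), (3, 8), (3, 11), (3, 12), (3, 15), (6, 0), (6, 3), (6, 4), (6, 7), (6, 8), (6, 11), (6, 12), (6, 15), (9, 0), (9, 3), (9, 4), (9, 7), (9, 8), (9, 11), (9, 12), (9, 15), (12, 0), (12, 3), (12, 4), (12, 7), (12, 8), (12, 11), (12, 12), (12, 15)]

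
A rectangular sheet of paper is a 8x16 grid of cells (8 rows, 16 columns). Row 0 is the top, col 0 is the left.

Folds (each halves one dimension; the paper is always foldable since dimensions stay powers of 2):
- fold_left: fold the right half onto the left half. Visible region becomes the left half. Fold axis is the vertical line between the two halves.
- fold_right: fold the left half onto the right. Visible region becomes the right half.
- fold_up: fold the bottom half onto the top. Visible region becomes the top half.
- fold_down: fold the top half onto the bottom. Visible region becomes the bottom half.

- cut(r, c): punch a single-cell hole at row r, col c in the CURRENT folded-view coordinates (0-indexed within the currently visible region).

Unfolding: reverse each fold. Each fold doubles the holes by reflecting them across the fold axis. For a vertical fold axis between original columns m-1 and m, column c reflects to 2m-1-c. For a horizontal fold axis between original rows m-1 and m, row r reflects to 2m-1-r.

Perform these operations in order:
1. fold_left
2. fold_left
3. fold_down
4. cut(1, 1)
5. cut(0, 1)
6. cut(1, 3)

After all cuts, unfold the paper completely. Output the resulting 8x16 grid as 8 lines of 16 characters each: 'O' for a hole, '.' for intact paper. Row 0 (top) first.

Op 1 fold_left: fold axis v@8; visible region now rows[0,8) x cols[0,8) = 8x8
Op 2 fold_left: fold axis v@4; visible region now rows[0,8) x cols[0,4) = 8x4
Op 3 fold_down: fold axis h@4; visible region now rows[4,8) x cols[0,4) = 4x4
Op 4 cut(1, 1): punch at orig (5,1); cuts so far [(5, 1)]; region rows[4,8) x cols[0,4) = 4x4
Op 5 cut(0, 1): punch at orig (4,1); cuts so far [(4, 1), (5, 1)]; region rows[4,8) x cols[0,4) = 4x4
Op 6 cut(1, 3): punch at orig (5,3); cuts so far [(4, 1), (5, 1), (5, 3)]; region rows[4,8) x cols[0,4) = 4x4
Unfold 1 (reflect across h@4): 6 holes -> [(2, 1), (2, 3), (3, 1), (4, 1), (5, 1), (5, 3)]
Unfold 2 (reflect across v@4): 12 holes -> [(2, 1), (2, 3), (2, 4), (2, 6), (3, 1), (3, 6), (4, 1), (4, 6), (5, 1), (5, 3), (5, 4), (5, 6)]
Unfold 3 (reflect across v@8): 24 holes -> [(2, 1), (2, 3), (2, 4), (2, 6), (2, 9), (2, 11), (2, 12), (2, 14), (3, 1), (3, 6), (3, 9), (3, 14), (4, 1), (4, 6), (4, 9), (4, 14), (5, 1), (5, 3), (5, 4), (5, 6), (5, 9), (5, 11), (5, 12), (5, 14)]

Answer: ................
................
.O.OO.O..O.OO.O.
.O....O..O....O.
.O....O..O....O.
.O.OO.O..O.OO.O.
................
................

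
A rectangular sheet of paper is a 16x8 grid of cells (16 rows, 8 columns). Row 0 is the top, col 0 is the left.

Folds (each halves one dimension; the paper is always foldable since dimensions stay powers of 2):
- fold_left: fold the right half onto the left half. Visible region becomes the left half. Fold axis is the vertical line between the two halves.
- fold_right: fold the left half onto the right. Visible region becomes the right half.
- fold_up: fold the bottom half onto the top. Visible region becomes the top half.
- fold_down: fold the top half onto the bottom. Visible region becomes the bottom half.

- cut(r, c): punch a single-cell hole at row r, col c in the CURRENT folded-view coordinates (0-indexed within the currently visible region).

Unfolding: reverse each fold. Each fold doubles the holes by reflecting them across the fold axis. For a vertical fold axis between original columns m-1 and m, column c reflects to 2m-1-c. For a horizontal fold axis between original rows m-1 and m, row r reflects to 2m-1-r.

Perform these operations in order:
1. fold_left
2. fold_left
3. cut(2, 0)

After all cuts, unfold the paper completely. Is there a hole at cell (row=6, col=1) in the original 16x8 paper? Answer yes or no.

Op 1 fold_left: fold axis v@4; visible region now rows[0,16) x cols[0,4) = 16x4
Op 2 fold_left: fold axis v@2; visible region now rows[0,16) x cols[0,2) = 16x2
Op 3 cut(2, 0): punch at orig (2,0); cuts so far [(2, 0)]; region rows[0,16) x cols[0,2) = 16x2
Unfold 1 (reflect across v@2): 2 holes -> [(2, 0), (2, 3)]
Unfold 2 (reflect across v@4): 4 holes -> [(2, 0), (2, 3), (2, 4), (2, 7)]
Holes: [(2, 0), (2, 3), (2, 4), (2, 7)]

Answer: no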